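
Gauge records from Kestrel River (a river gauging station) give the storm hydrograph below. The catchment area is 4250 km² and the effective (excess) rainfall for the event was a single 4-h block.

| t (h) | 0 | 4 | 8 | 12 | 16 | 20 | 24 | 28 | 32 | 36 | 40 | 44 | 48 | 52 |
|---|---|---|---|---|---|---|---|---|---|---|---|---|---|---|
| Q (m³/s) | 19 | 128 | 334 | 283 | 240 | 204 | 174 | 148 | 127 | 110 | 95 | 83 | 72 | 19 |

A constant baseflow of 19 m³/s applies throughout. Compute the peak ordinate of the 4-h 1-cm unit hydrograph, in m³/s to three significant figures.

Direct runoff: 0.0, 109.0, 315.0, 264.0, 221.0, 185.0, 155.0, 129.0, 108.0, 91.0, 76.0, 64.0, 53.0, 0.0 m³/s; ΣQ_DR = 1770 m³/s, peak = 315.0 m³/s.
Runoff depth d = ΣQ_DR·Δt / A = 1770 × 14400 / (4250 km²) = 5.997 mm.
The 1-cm UH is the DRH scaled by (10 mm)/d, so U_p = 315.0 × 10/5.997 = 525 m³/s.

U_p ≈ 525 m³/s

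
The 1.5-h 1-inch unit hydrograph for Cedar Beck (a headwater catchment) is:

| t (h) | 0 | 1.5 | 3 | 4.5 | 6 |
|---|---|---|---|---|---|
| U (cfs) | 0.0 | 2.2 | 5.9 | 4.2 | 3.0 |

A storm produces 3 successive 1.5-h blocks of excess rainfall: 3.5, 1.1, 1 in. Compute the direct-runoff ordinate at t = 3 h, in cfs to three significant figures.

Q ≈ 23.1 cfs

By discrete convolution, Q_j = Σ (P_i / 1 in) · U_{j−i}.
At t = 3 h (j=2): Q = (3.5/1)·5.9 + (1.1/1)·2.2 + (1/1)·0.0 = 23.1 cfs.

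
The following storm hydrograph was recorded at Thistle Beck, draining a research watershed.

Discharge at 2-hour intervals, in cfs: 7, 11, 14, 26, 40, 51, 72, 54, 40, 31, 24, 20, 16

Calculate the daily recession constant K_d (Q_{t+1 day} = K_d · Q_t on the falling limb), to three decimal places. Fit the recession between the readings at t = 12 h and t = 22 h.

Between t = 12 h and t = 22 h the flow falls from 72 to 20 cfs over 5×2 h = 10 h.
Per-interval ratio K = (20/72)^(1/5) = 0.7740; K_d = K^(24/2) = 0.046.

K_d ≈ 0.046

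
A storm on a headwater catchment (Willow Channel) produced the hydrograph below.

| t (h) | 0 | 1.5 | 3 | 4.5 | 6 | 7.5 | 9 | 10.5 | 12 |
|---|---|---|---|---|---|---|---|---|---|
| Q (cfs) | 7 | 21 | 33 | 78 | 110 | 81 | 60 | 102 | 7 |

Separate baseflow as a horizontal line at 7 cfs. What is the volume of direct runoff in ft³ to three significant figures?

Direct-runoff ordinates (Q − Q_b): 0.0, 14.0, 26.0, 71.0, 103.0, 74.0, 53.0, 95.0, 0.0 cfs.
ΣQ_DR = 436.0 cfs.
With Δt = 1.5 h = 5400 s, V = ΣQ_DR · Δt = 436.0 × 5400 = 2.35 × 10^6 ft³.

V ≈ 2.35 × 10^6 ft³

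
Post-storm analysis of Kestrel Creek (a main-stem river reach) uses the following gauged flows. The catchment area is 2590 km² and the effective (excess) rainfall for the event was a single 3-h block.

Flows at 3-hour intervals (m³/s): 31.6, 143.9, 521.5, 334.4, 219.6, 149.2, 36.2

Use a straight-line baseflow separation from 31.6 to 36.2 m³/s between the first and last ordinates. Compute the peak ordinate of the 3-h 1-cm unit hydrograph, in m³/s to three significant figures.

U_p ≈ 977 m³/s

Direct runoff: 0.00, 111.53, 488.37, 300.50, 184.93, 113.77, 0.00 m³/s; ΣQ_DR = 1199 m³/s, peak = 488.37 m³/s.
Runoff depth d = ΣQ_DR·Δt / A = 1199 × 10800 / (2590 km²) = 5.000 mm.
The 1-cm UH is the DRH scaled by (10 mm)/d, so U_p = 488.37 × 10/5.000 = 977 m³/s.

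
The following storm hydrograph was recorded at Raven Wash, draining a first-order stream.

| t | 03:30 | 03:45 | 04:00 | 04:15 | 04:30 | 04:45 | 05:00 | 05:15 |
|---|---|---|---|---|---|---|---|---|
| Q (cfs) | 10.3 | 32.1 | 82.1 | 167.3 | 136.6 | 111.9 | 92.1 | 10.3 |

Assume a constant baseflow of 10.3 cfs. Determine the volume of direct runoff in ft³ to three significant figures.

Direct-runoff ordinates (Q − Q_b): 0.0, 21.8, 71.8, 157.0, 126.3, 101.6, 81.8, 0.0 cfs.
ΣQ_DR = 560.3 cfs.
With Δt = 0.25 h = 900 s, V = ΣQ_DR · Δt = 560.3 × 900 = 5.04 × 10^5 ft³.

V ≈ 5.04 × 10^5 ft³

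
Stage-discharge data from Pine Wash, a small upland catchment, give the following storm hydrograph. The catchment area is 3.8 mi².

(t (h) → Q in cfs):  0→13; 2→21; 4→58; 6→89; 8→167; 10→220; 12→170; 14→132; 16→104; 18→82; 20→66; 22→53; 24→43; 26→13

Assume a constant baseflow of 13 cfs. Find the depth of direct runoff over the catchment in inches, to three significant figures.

d ≈ 0.856 in

Direct runoff: 0.0, 8.0, 45.0, 76.0, 154.0, 207.0, 157.0, 119.0, 91.0, 69.0, 53.0, 40.0, 30.0, 0.0 cfs; ΣQ_DR = 1049 cfs.
V = ΣQ_DR · Δt = 1049 × 7200 s = 7.553 × 10^6 ft³.
Over A = 3.8 mi², depth = V / A = 0.856 in.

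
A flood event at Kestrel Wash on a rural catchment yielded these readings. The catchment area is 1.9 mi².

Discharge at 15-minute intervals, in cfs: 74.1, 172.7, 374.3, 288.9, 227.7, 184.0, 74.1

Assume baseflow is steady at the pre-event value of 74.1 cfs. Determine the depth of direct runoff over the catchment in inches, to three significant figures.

d ≈ 0.179 in

Direct runoff: 0.0, 98.6, 300.2, 214.8, 153.6, 109.9, 0.0 cfs; ΣQ_DR = 877.1 cfs.
V = ΣQ_DR · Δt = 877.1 × 900 s = 7.894 × 10^5 ft³.
Over A = 1.9 mi², depth = V / A = 0.179 in.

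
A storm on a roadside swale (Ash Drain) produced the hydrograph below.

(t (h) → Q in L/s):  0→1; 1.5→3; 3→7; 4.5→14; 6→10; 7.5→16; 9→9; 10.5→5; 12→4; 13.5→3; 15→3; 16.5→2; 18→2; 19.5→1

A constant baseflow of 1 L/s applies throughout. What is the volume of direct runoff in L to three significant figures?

V ≈ 3.56 × 10^5 L

Direct-runoff ordinates (Q − Q_b): 0.0, 2.0, 6.0, 13.0, 9.0, 15.0, 8.0, 4.0, 3.0, 2.0, 2.0, 1.0, 1.0, 0.0 L/s.
ΣQ_DR = 66.00 L/s.
With Δt = 1.5 h = 5400 s, V = ΣQ_DR · Δt = 66.00 × 5400 = 3.56 × 10^5 L.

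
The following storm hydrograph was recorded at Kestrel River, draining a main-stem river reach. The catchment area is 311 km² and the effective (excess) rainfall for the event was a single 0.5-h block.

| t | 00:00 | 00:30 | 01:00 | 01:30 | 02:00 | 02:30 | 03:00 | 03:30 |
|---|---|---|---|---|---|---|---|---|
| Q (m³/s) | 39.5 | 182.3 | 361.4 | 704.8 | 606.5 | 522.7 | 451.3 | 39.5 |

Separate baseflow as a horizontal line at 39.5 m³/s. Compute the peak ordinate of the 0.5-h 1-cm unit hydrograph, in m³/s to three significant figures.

U_p ≈ 443 m³/s

Direct runoff: 0.0, 142.8, 321.9, 665.3, 567.0, 483.2, 411.8, 0.0 m³/s; ΣQ_DR = 2592 m³/s, peak = 665.3 m³/s.
Runoff depth d = ΣQ_DR·Δt / A = 2592 × 1800 / (311 km²) = 15.00 mm.
The 1-cm UH is the DRH scaled by (10 mm)/d, so U_p = 665.3 × 10/15.00 = 443 m³/s.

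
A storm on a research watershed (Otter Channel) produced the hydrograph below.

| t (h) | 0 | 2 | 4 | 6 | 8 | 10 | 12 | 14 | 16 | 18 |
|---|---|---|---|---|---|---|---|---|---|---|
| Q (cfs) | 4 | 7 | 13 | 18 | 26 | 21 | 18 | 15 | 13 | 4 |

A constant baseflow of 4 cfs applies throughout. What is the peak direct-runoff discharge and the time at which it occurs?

Q_p = 22.0 cfs at t = 8 h

Subtracting baseflow gives direct-runoff ordinates: 0.0, 3.0, 9.0, 14.0, 22.0, 17.0, 14.0, 11.0, 9.0, 0.0 cfs.
The maximum is 22.0 cfs, occurring at the reading for t = 8 h.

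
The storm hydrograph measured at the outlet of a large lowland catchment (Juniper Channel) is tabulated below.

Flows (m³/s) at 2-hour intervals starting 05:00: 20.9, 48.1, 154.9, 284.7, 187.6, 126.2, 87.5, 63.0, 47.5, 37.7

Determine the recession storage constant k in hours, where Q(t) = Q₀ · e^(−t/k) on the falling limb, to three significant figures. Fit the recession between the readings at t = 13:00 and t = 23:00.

On the falling limb, Q drops from 187.6 to 37.7 m³/s between t = 13:00 and t = 23:00 (Δt = 10 h).
k = −Δt / ln(Q₂/Q₁) = −10 / ln(37.7/187.6) = 6.23 h.

k ≈ 6.23 h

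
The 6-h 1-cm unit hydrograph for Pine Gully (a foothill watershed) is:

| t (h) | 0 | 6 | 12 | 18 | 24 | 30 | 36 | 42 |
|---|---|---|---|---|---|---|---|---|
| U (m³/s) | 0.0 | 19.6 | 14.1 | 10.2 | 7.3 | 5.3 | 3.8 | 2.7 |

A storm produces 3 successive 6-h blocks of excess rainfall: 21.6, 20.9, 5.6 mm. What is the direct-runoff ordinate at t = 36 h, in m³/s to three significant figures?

Q ≈ 23.4 m³/s

By discrete convolution, Q_j = Σ (P_i / 10 mm) · U_{j−i}.
At t = 36 h (j=6): Q = (21.6/10)·3.8 + (20.9/10)·5.3 + (5.6/10)·7.3 = 23.4 m³/s.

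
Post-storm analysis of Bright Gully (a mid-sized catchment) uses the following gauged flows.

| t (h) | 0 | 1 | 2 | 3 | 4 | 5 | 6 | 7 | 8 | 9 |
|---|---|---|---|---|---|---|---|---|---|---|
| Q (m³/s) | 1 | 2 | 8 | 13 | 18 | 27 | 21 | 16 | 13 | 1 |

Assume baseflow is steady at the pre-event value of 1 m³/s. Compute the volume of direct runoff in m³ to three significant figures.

Direct-runoff ordinates (Q − Q_b): 0.0, 1.0, 7.0, 12.0, 17.0, 26.0, 20.0, 15.0, 12.0, 0.0 m³/s.
ΣQ_DR = 110.0 m³/s.
With Δt = 1 h = 3600 s, V = ΣQ_DR · Δt = 110.0 × 3600 = 3.96 × 10^5 m³.

V ≈ 3.96 × 10^5 m³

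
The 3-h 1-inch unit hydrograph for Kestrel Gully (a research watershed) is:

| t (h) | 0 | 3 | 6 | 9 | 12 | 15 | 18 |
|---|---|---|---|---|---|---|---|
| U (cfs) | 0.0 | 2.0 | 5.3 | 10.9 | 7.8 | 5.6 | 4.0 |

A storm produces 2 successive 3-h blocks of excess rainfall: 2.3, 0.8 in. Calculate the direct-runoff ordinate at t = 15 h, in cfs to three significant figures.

Q ≈ 19.1 cfs

By discrete convolution, Q_j = Σ (P_i / 1 in) · U_{j−i}.
At t = 15 h (j=5): Q = (2.3/1)·5.6 + (0.8/1)·7.8 = 19.1 cfs.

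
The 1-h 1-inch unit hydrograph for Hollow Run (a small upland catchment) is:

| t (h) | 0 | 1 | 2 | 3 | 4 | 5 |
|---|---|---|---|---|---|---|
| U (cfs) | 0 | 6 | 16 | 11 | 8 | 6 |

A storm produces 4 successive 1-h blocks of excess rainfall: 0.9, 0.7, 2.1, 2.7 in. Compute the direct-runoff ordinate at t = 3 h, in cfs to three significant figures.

By discrete convolution, Q_j = Σ (P_i / 1 in) · U_{j−i}.
At t = 3 h (j=3): Q = (0.9/1)·11 + (0.7/1)·16 + (2.1/1)·6 + (2.7/1)·0 = 33.7 cfs.

Q ≈ 33.7 cfs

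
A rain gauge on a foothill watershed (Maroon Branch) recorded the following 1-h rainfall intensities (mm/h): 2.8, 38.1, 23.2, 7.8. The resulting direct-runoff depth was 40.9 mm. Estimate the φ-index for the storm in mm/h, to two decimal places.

φ ≈ 10.20 mm/h

Only the 2 blocks with intensity above φ contribute runoff: 38.1, 23.2 mm/h.
Σ(I−φ)·Δt = d  ⇒  (38.1+23.2 − 2φ)·1 = 40.9
φ = (61.30 − 40.9/1) / 2 = 10.20 mm/h.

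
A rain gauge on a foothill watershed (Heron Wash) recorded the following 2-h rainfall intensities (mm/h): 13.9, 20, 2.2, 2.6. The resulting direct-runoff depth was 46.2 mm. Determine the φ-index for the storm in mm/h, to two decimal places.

φ ≈ 5.40 mm/h

Only the 2 blocks with intensity above φ contribute runoff: 13.9, 20 mm/h.
Σ(I−φ)·Δt = d  ⇒  (13.9+20 − 2φ)·2 = 46.2
φ = (33.90 − 46.2/2) / 2 = 5.40 mm/h.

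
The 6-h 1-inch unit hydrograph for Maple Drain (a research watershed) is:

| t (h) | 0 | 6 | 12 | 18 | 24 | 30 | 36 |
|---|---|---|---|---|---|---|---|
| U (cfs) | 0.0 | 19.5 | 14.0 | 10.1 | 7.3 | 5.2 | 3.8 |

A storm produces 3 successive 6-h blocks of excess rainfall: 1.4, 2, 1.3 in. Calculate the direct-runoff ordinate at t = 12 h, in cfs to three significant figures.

Q ≈ 58.6 cfs

By discrete convolution, Q_j = Σ (P_i / 1 in) · U_{j−i}.
At t = 12 h (j=2): Q = (1.4/1)·14.0 + (2/1)·19.5 + (1.3/1)·0.0 = 58.6 cfs.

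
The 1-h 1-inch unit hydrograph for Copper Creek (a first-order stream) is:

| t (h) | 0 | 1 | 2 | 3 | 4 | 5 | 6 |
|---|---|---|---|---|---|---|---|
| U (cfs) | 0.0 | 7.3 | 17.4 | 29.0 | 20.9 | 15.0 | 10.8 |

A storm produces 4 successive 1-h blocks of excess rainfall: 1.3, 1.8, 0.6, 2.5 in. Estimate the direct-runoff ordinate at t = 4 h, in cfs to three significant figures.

By discrete convolution, Q_j = Σ (P_i / 1 in) · U_{j−i}.
At t = 4 h (j=4): Q = (1.3/1)·20.9 + (1.8/1)·29.0 + (0.6/1)·17.4 + (2.5/1)·7.3 = 108 cfs.

Q ≈ 108 cfs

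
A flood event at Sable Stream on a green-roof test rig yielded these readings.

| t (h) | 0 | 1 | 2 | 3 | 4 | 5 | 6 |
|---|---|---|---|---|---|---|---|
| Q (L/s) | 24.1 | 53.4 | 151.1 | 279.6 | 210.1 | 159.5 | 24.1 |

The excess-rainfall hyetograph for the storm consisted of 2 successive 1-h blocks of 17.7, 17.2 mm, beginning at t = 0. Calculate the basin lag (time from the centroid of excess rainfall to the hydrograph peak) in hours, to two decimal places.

Centroid of excess rainfall: t_c = Σ P_i·t̄_i / ΣP_i = 0.9928 h (block centres at 0.5, 1.5 h).
Hydrograph peak occurs at t = 3 h, so basin lag t_L = 3 − 0.9928 = 2.01 h.

t_L ≈ 2.01 h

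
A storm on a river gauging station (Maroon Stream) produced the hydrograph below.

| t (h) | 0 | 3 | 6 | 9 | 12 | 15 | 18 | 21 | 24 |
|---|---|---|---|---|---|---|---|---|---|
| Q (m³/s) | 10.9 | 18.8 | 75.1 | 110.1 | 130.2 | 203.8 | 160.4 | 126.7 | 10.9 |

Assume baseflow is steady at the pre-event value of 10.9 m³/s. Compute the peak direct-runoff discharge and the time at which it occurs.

Q_p = 192.9 m³/s at t = 15 h

Subtracting baseflow gives direct-runoff ordinates: 0.0, 7.9, 64.2, 99.2, 119.3, 192.9, 149.5, 115.8, 0.0 m³/s.
The maximum is 192.9 m³/s, occurring at the reading for t = 15 h.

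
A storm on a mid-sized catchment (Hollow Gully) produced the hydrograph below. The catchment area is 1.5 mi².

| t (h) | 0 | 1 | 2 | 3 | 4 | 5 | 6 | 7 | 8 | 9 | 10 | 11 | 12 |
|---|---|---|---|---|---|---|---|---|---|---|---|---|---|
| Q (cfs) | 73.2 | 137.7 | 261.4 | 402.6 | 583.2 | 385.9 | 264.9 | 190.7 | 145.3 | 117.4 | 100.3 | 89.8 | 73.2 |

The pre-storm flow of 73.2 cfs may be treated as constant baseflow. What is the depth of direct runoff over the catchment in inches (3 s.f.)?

d ≈ 1.94 in

Direct runoff: 0.0, 64.5, 188.2, 329.4, 510.0, 312.7, 191.7, 117.5, 72.1, 44.2, 27.1, 16.6, 0.0 cfs; ΣQ_DR = 1874 cfs.
V = ΣQ_DR · Δt = 1874 × 3600 s = 6.746 × 10^6 ft³.
Over A = 1.5 mi², depth = V / A = 1.94 in.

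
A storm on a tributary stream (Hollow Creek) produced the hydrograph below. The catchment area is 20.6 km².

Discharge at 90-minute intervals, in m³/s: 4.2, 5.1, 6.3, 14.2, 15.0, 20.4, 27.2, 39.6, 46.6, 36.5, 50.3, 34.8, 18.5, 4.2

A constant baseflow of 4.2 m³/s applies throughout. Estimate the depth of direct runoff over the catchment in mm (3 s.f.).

d ≈ 69.2 mm

Direct runoff: 0.0, 0.9, 2.1, 10.0, 10.8, 16.2, 23.0, 35.4, 42.4, 32.3, 46.1, 30.6, 14.3, 0.0 m³/s; ΣQ_DR = 264.1 m³/s.
V = ΣQ_DR · Δt = 264.1 × 5400 s = 1.426 × 10^6 m³.
Over A = 20.6 km², depth = V / A = 69.2 mm.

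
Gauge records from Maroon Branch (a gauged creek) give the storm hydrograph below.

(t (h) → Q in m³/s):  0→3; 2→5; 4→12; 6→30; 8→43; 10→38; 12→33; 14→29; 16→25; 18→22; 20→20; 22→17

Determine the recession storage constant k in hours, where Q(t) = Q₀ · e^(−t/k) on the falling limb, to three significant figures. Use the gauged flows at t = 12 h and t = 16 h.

k ≈ 14.4 h

On the falling limb, Q drops from 33 to 25 m³/s between t = 12 h and t = 16 h (Δt = 4 h).
k = −Δt / ln(Q₂/Q₁) = −4 / ln(25/33) = 14.4 h.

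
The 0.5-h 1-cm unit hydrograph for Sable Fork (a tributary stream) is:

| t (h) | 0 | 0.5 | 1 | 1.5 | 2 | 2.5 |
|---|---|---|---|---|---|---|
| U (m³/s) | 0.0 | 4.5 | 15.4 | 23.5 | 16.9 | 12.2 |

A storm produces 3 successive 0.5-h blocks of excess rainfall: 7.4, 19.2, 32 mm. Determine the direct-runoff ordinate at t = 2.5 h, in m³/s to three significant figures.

By discrete convolution, Q_j = Σ (P_i / 10 mm) · U_{j−i}.
At t = 2.5 h (j=5): Q = (7.4/10)·12.2 + (19.2/10)·16.9 + (32/10)·23.5 = 117 m³/s.

Q ≈ 117 m³/s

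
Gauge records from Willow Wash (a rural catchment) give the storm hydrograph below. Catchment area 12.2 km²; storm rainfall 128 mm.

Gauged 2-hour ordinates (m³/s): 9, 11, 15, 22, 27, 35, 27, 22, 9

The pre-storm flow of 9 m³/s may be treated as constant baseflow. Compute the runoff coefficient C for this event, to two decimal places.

C ≈ 0.44

ΣQ_DR = 96.00 m³/s; V = ΣQ_DR·Δt = 6.912 × 10^5 m³.
Runoff depth d = V / A = 56.66 mm.
C = d / P = 56.66 / 128 = 0.44.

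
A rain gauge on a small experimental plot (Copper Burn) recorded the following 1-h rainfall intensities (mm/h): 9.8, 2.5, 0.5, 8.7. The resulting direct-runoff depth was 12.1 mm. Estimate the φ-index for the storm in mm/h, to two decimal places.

φ ≈ 3.20 mm/h

Only the 2 blocks with intensity above φ contribute runoff: 9.8, 8.7 mm/h.
Σ(I−φ)·Δt = d  ⇒  (9.8+8.7 − 2φ)·1 = 12.1
φ = (18.50 − 12.1/1) / 2 = 3.20 mm/h.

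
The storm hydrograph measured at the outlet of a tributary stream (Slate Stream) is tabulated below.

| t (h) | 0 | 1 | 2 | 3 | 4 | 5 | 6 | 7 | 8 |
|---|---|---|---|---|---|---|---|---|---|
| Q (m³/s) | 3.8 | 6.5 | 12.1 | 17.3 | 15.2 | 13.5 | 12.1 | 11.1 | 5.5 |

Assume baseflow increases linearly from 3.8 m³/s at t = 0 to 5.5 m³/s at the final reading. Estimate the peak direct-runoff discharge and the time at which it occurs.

Subtracting baseflow gives direct-runoff ordinates: 0.00, 2.49, 7.88, 12.86, 10.55, 8.64, 7.03, 5.81, 0.00 m³/s.
The maximum is 12.86 m³/s, occurring at the reading for t = 3 h.

Q_p = 12.86 m³/s at t = 3 h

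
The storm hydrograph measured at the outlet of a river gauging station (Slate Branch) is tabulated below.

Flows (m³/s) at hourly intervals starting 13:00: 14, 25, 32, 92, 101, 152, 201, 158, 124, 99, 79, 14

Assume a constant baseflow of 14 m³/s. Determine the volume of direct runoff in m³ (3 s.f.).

Direct-runoff ordinates (Q − Q_b): 0.0, 11.0, 18.0, 78.0, 87.0, 138.0, 187.0, 144.0, 110.0, 85.0, 65.0, 0.0 m³/s.
ΣQ_DR = 923.0 m³/s.
With Δt = 1 h = 3600 s, V = ΣQ_DR · Δt = 923.0 × 3600 = 3.32 × 10^6 m³.

V ≈ 3.32 × 10^6 m³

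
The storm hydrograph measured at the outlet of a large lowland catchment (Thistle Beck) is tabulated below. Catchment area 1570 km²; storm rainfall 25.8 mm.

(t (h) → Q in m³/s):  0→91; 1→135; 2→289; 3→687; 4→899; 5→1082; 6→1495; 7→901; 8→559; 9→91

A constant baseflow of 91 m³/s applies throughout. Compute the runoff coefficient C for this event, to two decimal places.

C ≈ 0.47

ΣQ_DR = 5319 m³/s; V = ΣQ_DR·Δt = 1.915 × 10^7 m³.
Runoff depth d = V / A = 12.20 mm.
C = d / P = 12.20 / 25.8 = 0.47.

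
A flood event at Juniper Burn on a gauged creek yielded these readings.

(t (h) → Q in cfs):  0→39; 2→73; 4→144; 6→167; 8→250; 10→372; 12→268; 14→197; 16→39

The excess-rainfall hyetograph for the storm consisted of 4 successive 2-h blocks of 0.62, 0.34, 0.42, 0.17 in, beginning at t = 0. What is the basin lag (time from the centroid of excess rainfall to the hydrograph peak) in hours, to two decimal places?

t_L ≈ 6.82 h

Centroid of excess rainfall: t_c = Σ P_i·t̄_i / ΣP_i = 3.1806 h (block centres at 1, 3, 5, 7 h).
Hydrograph peak occurs at t = 10 h, so basin lag t_L = 10 − 3.1806 = 6.82 h.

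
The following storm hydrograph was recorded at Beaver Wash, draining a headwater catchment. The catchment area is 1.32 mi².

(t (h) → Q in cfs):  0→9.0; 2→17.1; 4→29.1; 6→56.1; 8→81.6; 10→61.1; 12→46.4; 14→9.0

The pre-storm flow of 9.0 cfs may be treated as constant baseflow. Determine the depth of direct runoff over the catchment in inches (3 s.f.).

Direct runoff: 0.0, 8.1, 20.1, 47.1, 72.6, 52.1, 37.4, 0.0 cfs; ΣQ_DR = 237.4 cfs.
V = ΣQ_DR · Δt = 237.4 × 7200 s = 1.709 × 10^6 ft³.
Over A = 1.32 mi², depth = V / A = 0.557 in.

d ≈ 0.557 in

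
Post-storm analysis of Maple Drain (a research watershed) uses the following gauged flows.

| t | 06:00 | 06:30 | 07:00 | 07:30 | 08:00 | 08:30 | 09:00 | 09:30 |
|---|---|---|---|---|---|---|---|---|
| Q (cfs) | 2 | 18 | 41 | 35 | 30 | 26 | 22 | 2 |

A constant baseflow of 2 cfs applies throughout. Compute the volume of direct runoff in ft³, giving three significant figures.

Direct-runoff ordinates (Q − Q_b): 0.0, 16.0, 39.0, 33.0, 28.0, 24.0, 20.0, 0.0 cfs.
ΣQ_DR = 160.0 cfs.
With Δt = 0.5 h = 1800 s, V = ΣQ_DR · Δt = 160.0 × 1800 = 2.88 × 10^5 ft³.

V ≈ 2.88 × 10^5 ft³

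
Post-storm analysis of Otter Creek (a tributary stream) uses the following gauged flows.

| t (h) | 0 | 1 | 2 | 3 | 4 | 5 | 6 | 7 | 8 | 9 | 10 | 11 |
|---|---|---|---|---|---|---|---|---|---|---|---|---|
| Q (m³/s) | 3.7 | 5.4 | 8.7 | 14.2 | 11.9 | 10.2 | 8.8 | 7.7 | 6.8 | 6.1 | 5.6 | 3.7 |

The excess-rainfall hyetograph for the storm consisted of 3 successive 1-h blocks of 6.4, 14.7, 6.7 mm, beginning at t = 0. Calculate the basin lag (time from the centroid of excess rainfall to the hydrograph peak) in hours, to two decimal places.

Centroid of excess rainfall: t_c = Σ P_i·t̄_i / ΣP_i = 1.5108 h (block centres at 0.5, 1.5, 2.5 h).
Hydrograph peak occurs at t = 3 h, so basin lag t_L = 3 − 1.5108 = 1.49 h.

t_L ≈ 1.49 h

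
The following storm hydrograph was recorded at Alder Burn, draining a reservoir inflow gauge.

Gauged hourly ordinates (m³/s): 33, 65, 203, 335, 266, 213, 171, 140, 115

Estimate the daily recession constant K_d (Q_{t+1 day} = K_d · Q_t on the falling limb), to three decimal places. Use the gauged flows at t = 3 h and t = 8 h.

Between t = 3 h and t = 8 h the flow falls from 335 to 115 m³/s over 5×1 h = 5 h.
Per-interval ratio K = (115/335)^(1/5) = 0.8075; K_d = K^(24/1) = 0.006.

K_d ≈ 0.006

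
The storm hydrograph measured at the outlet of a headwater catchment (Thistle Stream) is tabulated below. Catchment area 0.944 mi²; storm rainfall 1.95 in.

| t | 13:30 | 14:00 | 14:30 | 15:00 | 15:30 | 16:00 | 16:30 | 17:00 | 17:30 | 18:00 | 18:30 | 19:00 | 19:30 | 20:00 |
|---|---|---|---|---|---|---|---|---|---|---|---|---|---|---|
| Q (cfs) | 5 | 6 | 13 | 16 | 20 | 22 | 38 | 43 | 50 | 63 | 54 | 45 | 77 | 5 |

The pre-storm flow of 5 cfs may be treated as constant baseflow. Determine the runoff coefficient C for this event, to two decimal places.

C ≈ 0.16

ΣQ_DR = 387.0 cfs; V = ΣQ_DR·Δt = 6.966 × 10^5 ft³.
Runoff depth d = V / A = 0.3176 in.
C = d / P = 0.3176 / 1.95 = 0.16.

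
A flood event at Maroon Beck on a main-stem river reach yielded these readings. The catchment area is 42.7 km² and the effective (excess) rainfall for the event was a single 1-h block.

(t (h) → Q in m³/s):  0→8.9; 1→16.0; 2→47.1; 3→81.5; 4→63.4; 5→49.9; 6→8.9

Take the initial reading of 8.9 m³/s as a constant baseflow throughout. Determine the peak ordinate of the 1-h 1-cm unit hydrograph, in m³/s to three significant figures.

Direct runoff: 0.0, 7.1, 38.2, 72.6, 54.5, 41.0, 0.0 m³/s; ΣQ_DR = 213.4 m³/s, peak = 72.6 m³/s.
Runoff depth d = ΣQ_DR·Δt / A = 213.4 × 3600 / (42.7 km²) = 17.99 mm.
The 1-cm UH is the DRH scaled by (10 mm)/d, so U_p = 72.6 × 10/17.99 = 40.4 m³/s.

U_p ≈ 40.4 m³/s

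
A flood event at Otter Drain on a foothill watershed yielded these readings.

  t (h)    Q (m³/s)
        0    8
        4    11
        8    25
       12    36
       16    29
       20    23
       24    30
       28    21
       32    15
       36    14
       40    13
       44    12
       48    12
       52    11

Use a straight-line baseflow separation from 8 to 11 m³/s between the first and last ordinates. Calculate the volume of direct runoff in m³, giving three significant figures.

Direct-runoff ordinates (Q − Q_b): 0.00, 2.77, 16.54, 27.31, 20.08, 13.85, 20.62, 11.38, 5.15, 3.92, 2.69, 1.46, 1.23, 0.00 m³/s.
ΣQ_DR = 127.0 m³/s.
With Δt = 4 h = 14400 s, V = ΣQ_DR · Δt = 127.0 × 14400 = 1.83 × 10^6 m³.

V ≈ 1.83 × 10^6 m³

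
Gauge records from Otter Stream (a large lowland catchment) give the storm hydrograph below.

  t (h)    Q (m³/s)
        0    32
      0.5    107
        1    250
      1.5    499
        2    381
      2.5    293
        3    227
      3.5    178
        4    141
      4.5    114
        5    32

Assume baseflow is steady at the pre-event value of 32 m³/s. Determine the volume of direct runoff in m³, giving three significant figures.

Direct-runoff ordinates (Q − Q_b): 0.0, 75.0, 218.0, 467.0, 349.0, 261.0, 195.0, 146.0, 109.0, 82.0, 0.0 m³/s.
ΣQ_DR = 1902 m³/s.
With Δt = 0.5 h = 1800 s, V = ΣQ_DR · Δt = 1902 × 1800 = 3.42 × 10^6 m³.

V ≈ 3.42 × 10^6 m³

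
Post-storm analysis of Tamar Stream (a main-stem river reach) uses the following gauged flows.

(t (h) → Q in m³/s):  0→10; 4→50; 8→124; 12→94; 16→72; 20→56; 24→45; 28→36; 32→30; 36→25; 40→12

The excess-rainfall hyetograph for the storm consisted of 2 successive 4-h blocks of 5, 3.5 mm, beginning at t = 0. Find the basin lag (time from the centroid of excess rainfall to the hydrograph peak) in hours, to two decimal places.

t_L ≈ 4.35 h

Centroid of excess rainfall: t_c = Σ P_i·t̄_i / ΣP_i = 3.6471 h (block centres at 2, 6 h).
Hydrograph peak occurs at t = 8 h, so basin lag t_L = 8 − 3.6471 = 4.35 h.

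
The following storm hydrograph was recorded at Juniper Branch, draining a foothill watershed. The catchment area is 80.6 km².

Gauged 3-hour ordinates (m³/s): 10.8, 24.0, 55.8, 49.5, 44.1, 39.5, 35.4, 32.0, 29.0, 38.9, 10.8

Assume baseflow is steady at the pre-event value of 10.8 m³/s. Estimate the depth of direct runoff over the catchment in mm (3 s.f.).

Direct runoff: 0.0, 13.2, 45.0, 38.7, 33.3, 28.7, 24.6, 21.2, 18.2, 28.1, 0.0 m³/s; ΣQ_DR = 251.0 m³/s.
V = ΣQ_DR · Δt = 251.0 × 10800 s = 2.711 × 10^6 m³.
Over A = 80.6 km², depth = V / A = 33.6 mm.

d ≈ 33.6 mm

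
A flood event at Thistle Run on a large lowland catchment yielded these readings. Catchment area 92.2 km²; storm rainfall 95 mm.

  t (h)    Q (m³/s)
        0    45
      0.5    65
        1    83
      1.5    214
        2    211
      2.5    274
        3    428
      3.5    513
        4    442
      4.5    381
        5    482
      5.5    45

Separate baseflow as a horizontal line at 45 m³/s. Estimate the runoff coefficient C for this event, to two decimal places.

C ≈ 0.54

ΣQ_DR = 2643 m³/s; V = ΣQ_DR·Δt = 4.757 × 10^6 m³.
Runoff depth d = V / A = 51.60 mm.
C = d / P = 51.60 / 95 = 0.54.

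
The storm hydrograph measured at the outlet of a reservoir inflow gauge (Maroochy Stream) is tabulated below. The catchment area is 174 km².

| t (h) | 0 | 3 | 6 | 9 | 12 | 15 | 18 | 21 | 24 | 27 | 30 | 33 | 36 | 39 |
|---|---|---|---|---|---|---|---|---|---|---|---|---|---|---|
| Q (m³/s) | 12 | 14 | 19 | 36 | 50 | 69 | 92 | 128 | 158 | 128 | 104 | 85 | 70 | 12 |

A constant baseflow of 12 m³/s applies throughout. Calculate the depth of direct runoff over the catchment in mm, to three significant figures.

d ≈ 50.2 mm

Direct runoff: 0.0, 2.0, 7.0, 24.0, 38.0, 57.0, 80.0, 116.0, 146.0, 116.0, 92.0, 73.0, 58.0, 0.0 m³/s; ΣQ_DR = 809.0 m³/s.
V = ΣQ_DR · Δt = 809.0 × 10800 s = 8.737 × 10^6 m³.
Over A = 174 km², depth = V / A = 50.2 mm.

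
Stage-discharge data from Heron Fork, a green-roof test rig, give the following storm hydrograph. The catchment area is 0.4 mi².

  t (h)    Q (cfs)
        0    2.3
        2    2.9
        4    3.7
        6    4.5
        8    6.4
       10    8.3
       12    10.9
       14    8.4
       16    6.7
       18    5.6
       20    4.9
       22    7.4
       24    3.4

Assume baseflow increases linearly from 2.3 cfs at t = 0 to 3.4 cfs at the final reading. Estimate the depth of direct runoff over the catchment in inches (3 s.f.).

Direct runoff: 0.00, 0.51, 1.22, 1.93, 3.73, 5.54, 8.05, 5.46, 3.67, 2.48, 1.68, 4.09, 0.00 cfs; ΣQ_DR = 38.35 cfs.
V = ΣQ_DR · Δt = 38.35 × 7200 s = 2.761 × 10^5 ft³.
Over A = 0.4 mi², depth = V / A = 0.297 in.

d ≈ 0.297 in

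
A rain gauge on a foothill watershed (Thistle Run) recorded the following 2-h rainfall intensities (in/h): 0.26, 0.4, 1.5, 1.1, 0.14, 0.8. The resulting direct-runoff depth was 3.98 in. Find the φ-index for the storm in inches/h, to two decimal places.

Only the 3 blocks with intensity above φ contribute runoff: 1.5, 1.1, 0.8 in/h.
Σ(I−φ)·Δt = d  ⇒  (1.5+1.1+0.8 − 3φ)·2 = 3.98
φ = (3.400 − 3.98/2) / 3 = 0.47 in/h.

φ ≈ 0.47 in/h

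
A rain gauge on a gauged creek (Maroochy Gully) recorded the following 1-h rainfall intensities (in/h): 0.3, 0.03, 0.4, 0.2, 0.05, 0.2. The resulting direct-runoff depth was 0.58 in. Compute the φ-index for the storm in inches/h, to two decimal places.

Only the 4 blocks with intensity above φ contribute runoff: 0.3, 0.4, 0.2, 0.2 in/h.
Σ(I−φ)·Δt = d  ⇒  (0.3+0.4+0.2+0.2 − 4φ)·1 = 0.58
φ = (1.100 − 0.58/1) / 4 = 0.13 in/h.

φ ≈ 0.13 in/h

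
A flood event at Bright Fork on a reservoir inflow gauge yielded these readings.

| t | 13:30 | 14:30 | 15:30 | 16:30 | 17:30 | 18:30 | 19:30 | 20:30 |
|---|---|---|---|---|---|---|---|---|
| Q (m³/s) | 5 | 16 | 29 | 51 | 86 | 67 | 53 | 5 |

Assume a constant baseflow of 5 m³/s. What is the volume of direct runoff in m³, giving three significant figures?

V ≈ 9.79 × 10^5 m³

Direct-runoff ordinates (Q − Q_b): 0.0, 11.0, 24.0, 46.0, 81.0, 62.0, 48.0, 0.0 m³/s.
ΣQ_DR = 272.0 m³/s.
With Δt = 1 h = 3600 s, V = ΣQ_DR · Δt = 272.0 × 3600 = 9.79 × 10^5 m³.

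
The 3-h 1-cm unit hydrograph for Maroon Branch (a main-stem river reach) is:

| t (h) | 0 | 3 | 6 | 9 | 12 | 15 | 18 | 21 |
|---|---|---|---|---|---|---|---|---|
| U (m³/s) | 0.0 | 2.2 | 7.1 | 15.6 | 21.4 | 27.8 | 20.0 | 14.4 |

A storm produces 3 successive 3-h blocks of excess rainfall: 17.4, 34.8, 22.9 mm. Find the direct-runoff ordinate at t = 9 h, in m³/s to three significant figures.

Q ≈ 56.9 m³/s

By discrete convolution, Q_j = Σ (P_i / 10 mm) · U_{j−i}.
At t = 9 h (j=3): Q = (17.4/10)·15.6 + (34.8/10)·7.1 + (22.9/10)·2.2 = 56.9 m³/s.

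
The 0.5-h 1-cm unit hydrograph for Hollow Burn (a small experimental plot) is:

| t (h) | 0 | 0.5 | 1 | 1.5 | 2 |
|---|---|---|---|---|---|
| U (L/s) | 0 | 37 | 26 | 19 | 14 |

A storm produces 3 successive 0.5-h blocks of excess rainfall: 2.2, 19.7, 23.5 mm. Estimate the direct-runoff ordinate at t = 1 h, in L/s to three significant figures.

By discrete convolution, Q_j = Σ (P_i / 10 mm) · U_{j−i}.
At t = 1 h (j=2): Q = (2.2/10)·26 + (19.7/10)·37 + (23.5/10)·0 = 78.6 L/s.

Q ≈ 78.6 L/s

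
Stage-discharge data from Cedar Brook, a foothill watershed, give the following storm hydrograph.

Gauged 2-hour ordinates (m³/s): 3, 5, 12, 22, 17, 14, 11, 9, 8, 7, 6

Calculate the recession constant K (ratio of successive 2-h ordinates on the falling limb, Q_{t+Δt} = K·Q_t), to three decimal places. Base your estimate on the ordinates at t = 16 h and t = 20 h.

K ≈ 0.866

Using the recession-limb readings at t = 16 h and t = 20 h: Q falls from 8 to 6 m³/s over 2 intervals.
K = (Q₂/Q₁)^(1/2) = (6/8)^(1/2) = 0.866.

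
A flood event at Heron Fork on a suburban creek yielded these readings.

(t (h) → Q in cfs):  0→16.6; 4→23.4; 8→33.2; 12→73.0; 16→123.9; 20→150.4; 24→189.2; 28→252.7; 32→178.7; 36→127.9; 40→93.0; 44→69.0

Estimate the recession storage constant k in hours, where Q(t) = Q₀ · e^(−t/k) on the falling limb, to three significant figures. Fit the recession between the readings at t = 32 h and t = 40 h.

k ≈ 12.2 h

On the falling limb, Q drops from 178.7 to 93.0 cfs between t = 32 h and t = 40 h (Δt = 8 h).
k = −Δt / ln(Q₂/Q₁) = −8 / ln(93.0/178.7) = 12.2 h.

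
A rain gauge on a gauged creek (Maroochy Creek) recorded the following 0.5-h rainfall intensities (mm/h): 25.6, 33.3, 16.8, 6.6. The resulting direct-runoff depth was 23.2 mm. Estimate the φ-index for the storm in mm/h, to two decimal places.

Only the 3 blocks with intensity above φ contribute runoff: 25.6, 33.3, 16.8 mm/h.
Σ(I−φ)·Δt = d  ⇒  (25.6+33.3+16.8 − 3φ)·0.5 = 23.2
φ = (75.70 − 23.2/0.5) / 3 = 9.77 mm/h.

φ ≈ 9.77 mm/h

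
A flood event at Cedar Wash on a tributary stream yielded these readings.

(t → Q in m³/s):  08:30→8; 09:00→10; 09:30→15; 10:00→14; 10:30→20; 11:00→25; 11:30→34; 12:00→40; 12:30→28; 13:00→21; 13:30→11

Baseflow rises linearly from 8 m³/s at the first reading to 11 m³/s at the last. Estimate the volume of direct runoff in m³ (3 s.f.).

Direct-runoff ordinates (Q − Q_b): 0.00, 1.70, 6.40, 5.10, 10.80, 15.50, 24.20, 29.90, 17.60, 10.30, 0.00 m³/s.
ΣQ_DR = 121.5 m³/s.
With Δt = 0.5 h = 1800 s, V = ΣQ_DR · Δt = 121.5 × 1800 = 2.19 × 10^5 m³.

V ≈ 2.19 × 10^5 m³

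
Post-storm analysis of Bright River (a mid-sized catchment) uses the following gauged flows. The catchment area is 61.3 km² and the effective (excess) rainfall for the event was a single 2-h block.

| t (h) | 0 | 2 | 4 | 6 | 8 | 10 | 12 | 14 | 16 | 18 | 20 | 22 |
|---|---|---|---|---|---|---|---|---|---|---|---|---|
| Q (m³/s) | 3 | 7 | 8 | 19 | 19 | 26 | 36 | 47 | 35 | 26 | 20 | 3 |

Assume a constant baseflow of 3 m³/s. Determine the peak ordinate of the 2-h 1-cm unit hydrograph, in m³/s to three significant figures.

U_p ≈ 17.6 m³/s

Direct runoff: 0.0, 4.0, 5.0, 16.0, 16.0, 23.0, 33.0, 44.0, 32.0, 23.0, 17.0, 0.0 m³/s; ΣQ_DR = 213.0 m³/s, peak = 44.0 m³/s.
Runoff depth d = ΣQ_DR·Δt / A = 213.0 × 7200 / (61.3 km²) = 25.02 mm.
The 1-cm UH is the DRH scaled by (10 mm)/d, so U_p = 44.0 × 10/25.02 = 17.6 m³/s.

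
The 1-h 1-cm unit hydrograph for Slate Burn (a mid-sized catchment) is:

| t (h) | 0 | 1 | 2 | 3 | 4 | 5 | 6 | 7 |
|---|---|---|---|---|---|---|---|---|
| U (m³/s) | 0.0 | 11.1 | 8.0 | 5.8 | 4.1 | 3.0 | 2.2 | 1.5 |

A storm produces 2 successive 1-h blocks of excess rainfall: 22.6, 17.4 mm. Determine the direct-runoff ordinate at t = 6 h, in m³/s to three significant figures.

By discrete convolution, Q_j = Σ (P_i / 10 mm) · U_{j−i}.
At t = 6 h (j=6): Q = (22.6/10)·2.2 + (17.4/10)·3.0 = 10.2 m³/s.

Q ≈ 10.2 m³/s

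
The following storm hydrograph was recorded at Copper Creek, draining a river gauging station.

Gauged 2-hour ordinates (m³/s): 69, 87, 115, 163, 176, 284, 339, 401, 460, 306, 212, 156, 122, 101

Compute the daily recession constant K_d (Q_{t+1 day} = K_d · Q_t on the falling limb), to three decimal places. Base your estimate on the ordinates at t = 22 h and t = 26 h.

Between t = 22 h and t = 26 h the flow falls from 156 to 101 m³/s over 2×2 h = 4 h.
Per-interval ratio K = (101/156)^(1/2) = 0.8046; K_d = K^(24/2) = 0.074.

K_d ≈ 0.074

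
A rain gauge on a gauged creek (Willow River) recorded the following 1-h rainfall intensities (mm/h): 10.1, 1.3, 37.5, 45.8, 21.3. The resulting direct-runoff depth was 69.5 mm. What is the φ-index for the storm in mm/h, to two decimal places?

Only the 3 blocks with intensity above φ contribute runoff: 37.5, 45.8, 21.3 mm/h.
Σ(I−φ)·Δt = d  ⇒  (37.5+45.8+21.3 − 3φ)·1 = 69.5
φ = (104.6 − 69.5/1) / 3 = 11.70 mm/h.

φ ≈ 11.70 mm/h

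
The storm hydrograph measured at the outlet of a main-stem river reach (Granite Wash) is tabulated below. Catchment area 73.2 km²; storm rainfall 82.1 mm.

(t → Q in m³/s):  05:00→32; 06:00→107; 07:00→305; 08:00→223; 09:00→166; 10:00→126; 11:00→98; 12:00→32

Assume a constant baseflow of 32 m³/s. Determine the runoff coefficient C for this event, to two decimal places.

ΣQ_DR = 833.0 m³/s; V = ΣQ_DR·Δt = 2.999 × 10^6 m³.
Runoff depth d = V / A = 40.97 mm.
C = d / P = 40.97 / 82.1 = 0.50.

C ≈ 0.50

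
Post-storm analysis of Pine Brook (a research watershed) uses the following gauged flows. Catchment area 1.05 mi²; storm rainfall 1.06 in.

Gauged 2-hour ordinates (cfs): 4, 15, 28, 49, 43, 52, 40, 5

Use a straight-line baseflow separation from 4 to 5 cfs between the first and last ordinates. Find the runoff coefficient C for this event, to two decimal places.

ΣQ_DR = 200.0 cfs; V = ΣQ_DR·Δt = 1.440 × 10^6 ft³.
Runoff depth d = V / A = 0.5903 in.
C = d / P = 0.5903 / 1.06 = 0.56.

C ≈ 0.56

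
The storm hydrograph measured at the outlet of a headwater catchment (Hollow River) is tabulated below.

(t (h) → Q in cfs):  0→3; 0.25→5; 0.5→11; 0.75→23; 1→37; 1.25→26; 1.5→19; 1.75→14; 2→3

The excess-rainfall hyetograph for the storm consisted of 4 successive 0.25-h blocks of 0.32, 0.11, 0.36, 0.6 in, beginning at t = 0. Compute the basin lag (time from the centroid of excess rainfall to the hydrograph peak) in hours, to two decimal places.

Centroid of excess rainfall: t_c = Σ P_i·t̄_i / ΣP_i = 0.5980 h (block centres at 0.125, 0.375, 0.625, 0.875 h).
Hydrograph peak occurs at t = 1 h, so basin lag t_L = 1 − 0.5980 = 0.40 h.

t_L ≈ 0.40 h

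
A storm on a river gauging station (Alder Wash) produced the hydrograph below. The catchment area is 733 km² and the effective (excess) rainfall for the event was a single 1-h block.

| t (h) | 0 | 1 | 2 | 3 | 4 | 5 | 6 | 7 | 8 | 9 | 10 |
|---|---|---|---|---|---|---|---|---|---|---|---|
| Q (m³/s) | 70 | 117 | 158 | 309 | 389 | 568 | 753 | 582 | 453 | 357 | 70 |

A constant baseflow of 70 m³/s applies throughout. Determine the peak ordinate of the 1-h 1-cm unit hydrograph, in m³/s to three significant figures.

Direct runoff: 0.0, 47.0, 88.0, 239.0, 319.0, 498.0, 683.0, 512.0, 383.0, 287.0, 0.0 m³/s; ΣQ_DR = 3056 m³/s, peak = 683.0 m³/s.
Runoff depth d = ΣQ_DR·Δt / A = 3056 × 3600 / (733 km²) = 15.01 mm.
The 1-cm UH is the DRH scaled by (10 mm)/d, so U_p = 683.0 × 10/15.01 = 455 m³/s.

U_p ≈ 455 m³/s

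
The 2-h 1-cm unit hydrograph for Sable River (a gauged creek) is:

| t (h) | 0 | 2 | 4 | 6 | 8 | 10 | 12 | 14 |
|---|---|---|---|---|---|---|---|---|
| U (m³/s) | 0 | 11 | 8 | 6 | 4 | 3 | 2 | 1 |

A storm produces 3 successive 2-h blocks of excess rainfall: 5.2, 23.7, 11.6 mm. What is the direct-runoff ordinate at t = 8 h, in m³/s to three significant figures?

By discrete convolution, Q_j = Σ (P_i / 10 mm) · U_{j−i}.
At t = 8 h (j=4): Q = (5.2/10)·4 + (23.7/10)·6 + (11.6/10)·8 = 25.6 m³/s.

Q ≈ 25.6 m³/s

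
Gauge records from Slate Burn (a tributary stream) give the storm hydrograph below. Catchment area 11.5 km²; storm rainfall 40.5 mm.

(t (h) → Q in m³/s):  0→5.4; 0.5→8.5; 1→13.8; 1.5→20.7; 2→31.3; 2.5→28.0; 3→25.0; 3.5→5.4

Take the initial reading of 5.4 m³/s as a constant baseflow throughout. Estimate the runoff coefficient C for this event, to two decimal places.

ΣQ_DR = 94.90 m³/s; V = ΣQ_DR·Δt = 1.708 × 10^5 m³.
Runoff depth d = V / A = 14.85 mm.
C = d / P = 14.85 / 40.5 = 0.37.

C ≈ 0.37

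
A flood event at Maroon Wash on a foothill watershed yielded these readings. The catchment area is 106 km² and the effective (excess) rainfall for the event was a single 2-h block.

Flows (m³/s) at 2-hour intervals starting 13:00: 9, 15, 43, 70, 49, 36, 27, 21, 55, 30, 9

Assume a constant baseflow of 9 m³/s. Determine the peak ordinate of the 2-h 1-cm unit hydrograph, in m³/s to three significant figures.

U_p ≈ 33.9 m³/s

Direct runoff: 0.0, 6.0, 34.0, 61.0, 40.0, 27.0, 18.0, 12.0, 46.0, 21.0, 0.0 m³/s; ΣQ_DR = 265.0 m³/s, peak = 61.0 m³/s.
Runoff depth d = ΣQ_DR·Δt / A = 265.0 × 7200 / (106 km²) = 18.00 mm.
The 1-cm UH is the DRH scaled by (10 mm)/d, so U_p = 61.0 × 10/18.00 = 33.9 m³/s.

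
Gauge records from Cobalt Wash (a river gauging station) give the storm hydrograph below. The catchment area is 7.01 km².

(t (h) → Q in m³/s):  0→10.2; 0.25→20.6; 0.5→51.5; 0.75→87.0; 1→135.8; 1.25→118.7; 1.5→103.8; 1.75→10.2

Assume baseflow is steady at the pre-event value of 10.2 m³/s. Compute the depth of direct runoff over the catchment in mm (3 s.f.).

Direct runoff: 0.0, 10.4, 41.3, 76.8, 125.6, 108.5, 93.6, 0.0 m³/s; ΣQ_DR = 456.2 m³/s.
V = ΣQ_DR · Δt = 456.2 × 900 s = 4.106 × 10^5 m³.
Over A = 7.01 km², depth = V / A = 58.6 mm.

d ≈ 58.6 mm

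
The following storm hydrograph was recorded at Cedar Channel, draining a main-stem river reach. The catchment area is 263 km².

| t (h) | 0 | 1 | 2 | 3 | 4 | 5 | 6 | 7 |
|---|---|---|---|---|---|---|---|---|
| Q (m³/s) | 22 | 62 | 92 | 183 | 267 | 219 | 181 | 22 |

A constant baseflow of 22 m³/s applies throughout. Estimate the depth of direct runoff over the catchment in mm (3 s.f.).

d ≈ 11.9 mm

Direct runoff: 0.0, 40.0, 70.0, 161.0, 245.0, 197.0, 159.0, 0.0 m³/s; ΣQ_DR = 872.0 m³/s.
V = ΣQ_DR · Δt = 872.0 × 3600 s = 3.139 × 10^6 m³.
Over A = 263 km², depth = V / A = 11.9 mm.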